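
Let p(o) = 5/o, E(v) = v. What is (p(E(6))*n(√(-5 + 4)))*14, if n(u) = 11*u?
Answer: 385*I/3 ≈ 128.33*I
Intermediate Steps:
(p(E(6))*n(√(-5 + 4)))*14 = ((5/6)*(11*√(-5 + 4)))*14 = ((5*(⅙))*(11*√(-1)))*14 = (5*(11*I)/6)*14 = (55*I/6)*14 = 385*I/3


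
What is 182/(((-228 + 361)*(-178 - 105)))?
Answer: -26/5377 ≈ -0.0048354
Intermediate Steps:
182/(((-228 + 361)*(-178 - 105))) = 182/((133*(-283))) = 182/(-37639) = 182*(-1/37639) = -26/5377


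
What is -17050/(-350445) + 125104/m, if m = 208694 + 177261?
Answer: 10084520806/27051199995 ≈ 0.37279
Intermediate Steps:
m = 385955
-17050/(-350445) + 125104/m = -17050/(-350445) + 125104/385955 = -17050*(-1/350445) + 125104*(1/385955) = 3410/70089 + 125104/385955 = 10084520806/27051199995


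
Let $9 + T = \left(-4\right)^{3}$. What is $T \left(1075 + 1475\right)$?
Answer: $-186150$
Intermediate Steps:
$T = -73$ ($T = -9 + \left(-4\right)^{3} = -9 - 64 = -73$)
$T \left(1075 + 1475\right) = - 73 \left(1075 + 1475\right) = \left(-73\right) 2550 = -186150$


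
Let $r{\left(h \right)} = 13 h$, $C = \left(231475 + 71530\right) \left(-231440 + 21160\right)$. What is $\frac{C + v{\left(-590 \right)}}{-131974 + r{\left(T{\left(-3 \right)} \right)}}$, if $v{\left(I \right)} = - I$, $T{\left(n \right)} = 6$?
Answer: $\frac{31857945405}{65948} \approx 4.8308 \cdot 10^{5}$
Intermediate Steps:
$C = -63715891400$ ($C = 303005 \left(-210280\right) = -63715891400$)
$\frac{C + v{\left(-590 \right)}}{-131974 + r{\left(T{\left(-3 \right)} \right)}} = \frac{-63715891400 - -590}{-131974 + 13 \cdot 6} = \frac{-63715891400 + 590}{-131974 + 78} = - \frac{63715890810}{-131896} = \left(-63715890810\right) \left(- \frac{1}{131896}\right) = \frac{31857945405}{65948}$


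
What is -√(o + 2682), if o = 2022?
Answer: -28*√6 ≈ -68.586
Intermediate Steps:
-√(o + 2682) = -√(2022 + 2682) = -√4704 = -28*√6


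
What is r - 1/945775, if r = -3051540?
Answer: -2886070243501/945775 ≈ -3.0515e+6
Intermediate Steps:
r - 1/945775 = -3051540 - 1/945775 = -2886070243501/945775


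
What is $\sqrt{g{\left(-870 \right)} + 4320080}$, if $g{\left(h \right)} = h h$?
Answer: $2 \sqrt{1269245} \approx 2253.2$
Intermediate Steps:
$g{\left(h \right)} = h^{2}$
$\sqrt{g{\left(-870 \right)} + 4320080} = \sqrt{\left(-870\right)^{2} + 4320080} = \sqrt{756900 + 4320080} = \sqrt{5076980} = 2 \sqrt{1269245}$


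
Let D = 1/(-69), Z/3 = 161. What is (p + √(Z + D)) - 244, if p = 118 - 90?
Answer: -216 + √2299494/69 ≈ -194.02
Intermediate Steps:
Z = 483 (Z = 3*161 = 483)
p = 28
D = -1/69 ≈ -0.014493
(p + √(Z + D)) - 244 = (28 + √(483 - 1/69)) - 244 = (28 + √(33326/69)) - 244 = (28 + √2299494/69) - 244 = -216 + √2299494/69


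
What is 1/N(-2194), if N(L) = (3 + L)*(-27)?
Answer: 1/59157 ≈ 1.6904e-5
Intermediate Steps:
N(L) = -81 - 27*L
1/N(-2194) = 1/(-81 - 27*(-2194)) = 1/(-81 + 59238) = 1/59157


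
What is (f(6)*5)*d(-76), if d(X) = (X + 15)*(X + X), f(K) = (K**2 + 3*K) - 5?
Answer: 2271640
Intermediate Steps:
f(K) = -5 + K**2 + 3*K
d(X) = 2*X*(15 + X) (d(X) = (15 + X)*(2*X) = 2*X*(15 + X))
(f(6)*5)*d(-76) = ((-5 + 6**2 + 3*6)*5)*(2*(-76)*(15 - 76)) = ((-5 + 36 + 18)*5)*(2*(-76)*(-61)) = (49*5)*9272 = 245*9272 = 2271640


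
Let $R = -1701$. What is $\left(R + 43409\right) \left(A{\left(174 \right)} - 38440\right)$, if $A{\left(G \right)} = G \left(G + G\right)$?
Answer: $922247296$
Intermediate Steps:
$A{\left(G \right)} = 2 G^{2}$ ($A{\left(G \right)} = G 2 G = 2 G^{2}$)
$\left(R + 43409\right) \left(A{\left(174 \right)} - 38440\right) = \left(-1701 + 43409\right) \left(2 \cdot 174^{2} - 38440\right) = 41708 \left(2 \cdot 30276 - 38440\right) = 41708 \left(60552 - 38440\right) = 41708 \cdot 22112 = 922247296$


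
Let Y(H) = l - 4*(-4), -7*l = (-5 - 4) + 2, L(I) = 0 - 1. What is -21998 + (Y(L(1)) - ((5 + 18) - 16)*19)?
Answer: -22114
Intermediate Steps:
L(I) = -1
l = 1 (l = -((-5 - 4) + 2)/7 = -(-9 + 2)/7 = -⅐*(-7) = 1)
Y(H) = 17 (Y(H) = 1 - 4*(-4) = 1 + 16 = 17)
-21998 + (Y(L(1)) - ((5 + 18) - 16)*19) = -21998 + (17 - ((5 + 18) - 16)*19) = -21998 + (17 - (23 - 16)*19) = -21998 + (17 - 1*7*19) = -21998 + (17 - 7*19) = -21998 + (17 - 133) = -21998 - 116 = -22114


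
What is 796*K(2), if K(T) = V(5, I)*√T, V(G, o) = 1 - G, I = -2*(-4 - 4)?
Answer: -3184*√2 ≈ -4502.9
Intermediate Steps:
I = 16 (I = -2*(-8) = 16)
K(T) = -4*√T (K(T) = (1 - 1*5)*√T = (1 - 5)*√T = -4*√T)
796*K(2) = 796*(-4*√2) = -3184*√2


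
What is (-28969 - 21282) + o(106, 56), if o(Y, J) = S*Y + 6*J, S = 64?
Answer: -43131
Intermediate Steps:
o(Y, J) = 6*J + 64*Y (o(Y, J) = 64*Y + 6*J = 6*J + 64*Y)
(-28969 - 21282) + o(106, 56) = (-28969 - 21282) + (6*56 + 64*106) = -50251 + (336 + 6784) = -50251 + 7120 = -43131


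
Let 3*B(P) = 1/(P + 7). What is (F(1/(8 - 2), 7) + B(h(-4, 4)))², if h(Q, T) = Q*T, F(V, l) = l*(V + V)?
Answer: 3844/729 ≈ 5.2730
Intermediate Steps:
F(V, l) = 2*V*l (F(V, l) = l*(2*V) = 2*V*l)
B(P) = 1/(3*(7 + P)) (B(P) = 1/(3*(P + 7)) = 1/(3*(7 + P)))
(F(1/(8 - 2), 7) + B(h(-4, 4)))² = (2*7/(8 - 2) + 1/(3*(7 - 4*4)))² = (2*7/6 + 1/(3*(7 - 16)))² = (2*(⅙)*7 + (⅓)/(-9))² = (7/3 + (⅓)*(-⅑))² = (7/3 - 1/27)² = (62/27)² = 3844/729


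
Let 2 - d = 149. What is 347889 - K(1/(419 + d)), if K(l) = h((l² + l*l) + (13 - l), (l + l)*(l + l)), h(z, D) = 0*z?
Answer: 347889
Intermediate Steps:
d = -147 (d = 2 - 1*149 = 2 - 149 = -147)
h(z, D) = 0
K(l) = 0
347889 - K(1/(419 + d)) = 347889 - 1*0 = 347889 + 0 = 347889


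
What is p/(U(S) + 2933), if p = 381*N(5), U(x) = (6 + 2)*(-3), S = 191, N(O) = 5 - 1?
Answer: 1524/2909 ≈ 0.52389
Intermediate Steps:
N(O) = 4
U(x) = -24 (U(x) = 8*(-3) = -24)
p = 1524 (p = 381*4 = 1524)
p/(U(S) + 2933) = 1524/(-24 + 2933) = 1524/2909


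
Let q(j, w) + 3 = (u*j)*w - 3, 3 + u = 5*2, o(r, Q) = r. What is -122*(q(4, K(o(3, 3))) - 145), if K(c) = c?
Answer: 8174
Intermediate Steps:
u = 7 (u = -3 + 5*2 = -3 + 10 = 7)
q(j, w) = -6 + 7*j*w (q(j, w) = -3 + ((7*j)*w - 3) = -3 + (7*j*w - 3) = -3 + (-3 + 7*j*w) = -6 + 7*j*w)
-122*(q(4, K(o(3, 3))) - 145) = -122*((-6 + 7*4*3) - 145) = -122*((-6 + 84) - 145) = -122*(78 - 145) = -122*(-67) = 8174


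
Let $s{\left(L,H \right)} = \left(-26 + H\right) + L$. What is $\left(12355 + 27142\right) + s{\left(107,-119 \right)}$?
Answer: $39459$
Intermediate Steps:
$s{\left(L,H \right)} = -26 + H + L$
$\left(12355 + 27142\right) + s{\left(107,-119 \right)} = \left(12355 + 27142\right) - 38 = 39497 - 38 = 39459$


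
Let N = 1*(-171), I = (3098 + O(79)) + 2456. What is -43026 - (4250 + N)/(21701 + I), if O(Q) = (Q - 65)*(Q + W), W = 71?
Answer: -1263032309/29355 ≈ -43026.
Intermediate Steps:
O(Q) = (-65 + Q)*(71 + Q) (O(Q) = (Q - 65)*(Q + 71) = (-65 + Q)*(71 + Q))
I = 7654 (I = (3098 + (-4615 + 79**2 + 6*79)) + 2456 = (3098 + (-4615 + 6241 + 474)) + 2456 = (3098 + 2100) + 2456 = 5198 + 2456 = 7654)
N = -171
-43026 - (4250 + N)/(21701 + I) = -43026 - (4250 - 171)/(21701 + 7654) = -43026 - 4079/29355 = -1263032309/29355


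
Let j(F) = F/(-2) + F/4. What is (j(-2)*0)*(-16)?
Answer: 0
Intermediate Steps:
j(F) = -F/4 (j(F) = F*(-1/2) + F*(1/4) = -F/2 + F/4 = -F/4)
(j(-2)*0)*(-16) = (-1/4*(-2)*0)*(-16) = ((1/2)*0)*(-16) = 0*(-16) = 0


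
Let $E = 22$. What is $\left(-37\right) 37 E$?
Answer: $-30118$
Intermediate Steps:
$\left(-37\right) 37 E = \left(-37\right) 37 \cdot 22 = \left(-1369\right) 22 = -30118$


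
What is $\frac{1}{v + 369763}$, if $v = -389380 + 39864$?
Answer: $\frac{1}{20247} \approx 4.939 \cdot 10^{-5}$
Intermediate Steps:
$v = -349516$
$\frac{1}{v + 369763} = \frac{1}{-349516 + 369763} = \frac{1}{20247}$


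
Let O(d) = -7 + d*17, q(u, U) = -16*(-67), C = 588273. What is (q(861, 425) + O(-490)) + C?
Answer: 581008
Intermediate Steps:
q(u, U) = 1072
O(d) = -7 + 17*d
(q(861, 425) + O(-490)) + C = (1072 + (-7 + 17*(-490))) + 588273 = (1072 + (-7 - 8330)) + 588273 = (1072 - 8337) + 588273 = -7265 + 588273 = 581008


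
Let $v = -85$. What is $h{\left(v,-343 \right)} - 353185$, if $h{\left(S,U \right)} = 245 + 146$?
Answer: $-352794$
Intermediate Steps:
$h{\left(S,U \right)} = 391$
$h{\left(v,-343 \right)} - 353185 = 391 - 353185 = -352794$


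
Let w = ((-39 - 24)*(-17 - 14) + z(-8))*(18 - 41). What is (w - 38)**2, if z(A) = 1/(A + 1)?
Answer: 99020984976/49 ≈ 2.0208e+9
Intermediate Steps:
z(A) = 1/(1 + A)
w = -314410/7 (w = ((-39 - 24)*(-17 - 14) + 1/(1 - 8))*(18 - 41) = (-63*(-31) + 1/(-7))*(-23) = (1953 - 1/7)*(-23) = (13670/7)*(-23) = -314410/7 ≈ -44916.)
(w - 38)**2 = (-314410/7 - 38)**2 = (-314676/7)**2 = 99020984976/49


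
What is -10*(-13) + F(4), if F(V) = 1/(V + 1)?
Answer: 651/5 ≈ 130.20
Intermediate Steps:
F(V) = 1/(1 + V)
-10*(-13) + F(4) = -10*(-13) + 1/(1 + 4) = 130 + 1/5 = 651/5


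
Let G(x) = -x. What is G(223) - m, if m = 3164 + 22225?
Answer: -25612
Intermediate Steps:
m = 25389
G(223) - m = -1*223 - 1*25389 = -223 - 25389 = -25612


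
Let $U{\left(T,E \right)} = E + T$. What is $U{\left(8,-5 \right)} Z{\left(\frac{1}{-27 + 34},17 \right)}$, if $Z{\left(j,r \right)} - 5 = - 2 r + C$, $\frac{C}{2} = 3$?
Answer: $-69$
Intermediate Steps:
$C = 6$ ($C = 2 \cdot 3 = 6$)
$Z{\left(j,r \right)} = 11 - 2 r$ ($Z{\left(j,r \right)} = 5 - \left(-6 + 2 r\right) = 11 - 2 r$)
$U{\left(8,-5 \right)} Z{\left(\frac{1}{-27 + 34},17 \right)} = \left(-5 + 8\right) \left(11 - 34\right) = 3 \left(11 - 34\right) = 3 \left(-23\right) = -69$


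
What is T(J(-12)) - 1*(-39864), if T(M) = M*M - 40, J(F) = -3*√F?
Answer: 39716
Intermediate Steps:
T(M) = -40 + M² (T(M) = M² - 40 = -40 + M²)
T(J(-12)) - 1*(-39864) = (-40 + (-6*I*√3)²) - 1*(-39864) = (-40 + (-6*I*√3)²) + 39864 = (-40 - 108) + 39864 = -148 + 39864 = 39716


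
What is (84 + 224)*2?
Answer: 616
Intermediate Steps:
(84 + 224)*2 = 308*2 = 616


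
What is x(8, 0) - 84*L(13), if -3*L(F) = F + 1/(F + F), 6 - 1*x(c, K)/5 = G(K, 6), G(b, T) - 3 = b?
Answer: 4941/13 ≈ 380.08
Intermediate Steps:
G(b, T) = 3 + b
x(c, K) = 15 - 5*K (x(c, K) = 30 - 5*(3 + K) = 30 + (-15 - 5*K) = 15 - 5*K)
L(F) = -F/3 - 1/(6*F) (L(F) = -(F + 1/(F + F))/3 = -(F + 1/(2*F))/3 = -F/3 - 1/(6*F))
x(8, 0) - 84*L(13) = (15 - 5*0) - 84*(-⅓*13 - ⅙/13) = (15 + 0) - 84*(-13/3 - ⅙*1/13) = 15 - 84*(-13/3 - 1/78) = 15 - 84*(-113/26) = 15 + 4746/13 = 4941/13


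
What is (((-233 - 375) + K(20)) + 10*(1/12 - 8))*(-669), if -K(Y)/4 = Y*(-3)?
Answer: 598309/2 ≈ 2.9915e+5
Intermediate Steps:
K(Y) = 12*Y (K(Y) = -4*Y*(-3) = -(-12)*Y = 12*Y)
(((-233 - 375) + K(20)) + 10*(1/12 - 8))*(-669) = (((-233 - 375) + 12*20) + 10*(1/12 - 8))*(-669) = ((-608 + 240) + 10*(1/12 - 8))*(-669) = (-368 + 10*(-95/12))*(-669) = (-368 - 475/6)*(-669) = -2683/6*(-669) = 598309/2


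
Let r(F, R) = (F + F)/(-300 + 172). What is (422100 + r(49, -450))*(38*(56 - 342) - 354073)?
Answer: -9858644268291/64 ≈ -1.5404e+11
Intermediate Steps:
r(F, R) = -F/64 (r(F, R) = (2*F)/(-128) = (2*F)*(-1/128) = -F/64)
(422100 + r(49, -450))*(38*(56 - 342) - 354073) = (422100 - 1/64*49)*(38*(56 - 342) - 354073) = (422100 - 49/64)*(38*(-286) - 354073) = 27014351*(-10868 - 354073)/64 = (27014351/64)*(-364941) = -9858644268291/64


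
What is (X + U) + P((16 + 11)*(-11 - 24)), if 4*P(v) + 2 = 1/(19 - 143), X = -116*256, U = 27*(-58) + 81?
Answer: -15466025/496 ≈ -31182.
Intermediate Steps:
U = -1485 (U = -1566 + 81 = -1485)
X = -29696
P(v) = -249/496 (P(v) = -½ + 1/(4*(19 - 143)) = -½ + (¼)/(-124) = -½ + (¼)*(-1/124) = -½ - 1/496 = -249/496)
(X + U) + P((16 + 11)*(-11 - 24)) = (-29696 - 1485) - 249/496 = -31181 - 249/496 = -15466025/496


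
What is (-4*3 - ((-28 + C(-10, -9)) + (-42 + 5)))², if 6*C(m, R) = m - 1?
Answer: 108241/36 ≈ 3006.7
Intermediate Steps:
C(m, R) = -⅙ + m/6 (C(m, R) = (m - 1)/6 = (-1 + m)/6 = -⅙ + m/6)
(-4*3 - ((-28 + C(-10, -9)) + (-42 + 5)))² = (-4*3 - ((-28 + (-⅙ + (⅙)*(-10))) + (-42 + 5)))² = (-12 - ((-28 + (-⅙ - 5/3)) - 37))² = (-12 - ((-28 - 11/6) - 37))² = (-12 - (-179/6 - 37))² = (-12 - 1*(-401/6))² = (-12 + 401/6)² = (329/6)² = 108241/36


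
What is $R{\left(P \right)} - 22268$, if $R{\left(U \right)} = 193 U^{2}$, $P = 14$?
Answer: $15560$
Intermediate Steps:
$R{\left(P \right)} - 22268 = 193 \cdot 14^{2} - 22268 = 193 \cdot 196 - 22268 = 37828 - 22268 = 15560$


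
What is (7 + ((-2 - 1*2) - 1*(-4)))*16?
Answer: 112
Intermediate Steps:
(7 + ((-2 - 1*2) - 1*(-4)))*16 = (7 + ((-2 - 2) + 4))*16 = (7 + (-4 + 4))*16 = (7 + 0)*16 = 7*16 = 112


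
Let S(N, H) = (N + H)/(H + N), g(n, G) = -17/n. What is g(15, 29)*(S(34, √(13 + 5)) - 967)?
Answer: 5474/5 ≈ 1094.8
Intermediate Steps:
S(N, H) = 1 (S(N, H) = (H + N)/(H + N) = 1)
g(15, 29)*(S(34, √(13 + 5)) - 967) = (-17/15)*(1 - 967) = -17*1/15*(-966) = -17/15*(-966) = 5474/5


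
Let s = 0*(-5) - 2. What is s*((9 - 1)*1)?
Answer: -16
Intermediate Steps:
s = -2 (s = 0 - 2 = -2)
s*((9 - 1)*1) = -2*(9 - 1) = -16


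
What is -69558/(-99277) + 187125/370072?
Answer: 44318676801/36739637944 ≈ 1.2063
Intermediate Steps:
-69558/(-99277) + 187125/370072 = -69558*(-1/99277) + 187125*(1/370072) = 69558/99277 + 187125/370072 = 44318676801/36739637944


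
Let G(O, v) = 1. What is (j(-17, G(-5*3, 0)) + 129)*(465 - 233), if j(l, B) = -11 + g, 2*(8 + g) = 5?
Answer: 26100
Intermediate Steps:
g = -11/2 (g = -8 + (½)*5 = -8 + 5/2 = -11/2 ≈ -5.5000)
j(l, B) = -33/2 (j(l, B) = -11 - 11/2 = -33/2)
(j(-17, G(-5*3, 0)) + 129)*(465 - 233) = (-33/2 + 129)*(465 - 233) = (225/2)*232 = 26100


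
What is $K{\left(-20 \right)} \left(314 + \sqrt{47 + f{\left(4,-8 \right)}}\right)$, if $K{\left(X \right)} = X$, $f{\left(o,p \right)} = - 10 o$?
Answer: $-6280 - 20 \sqrt{7} \approx -6332.9$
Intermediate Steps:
$K{\left(-20 \right)} \left(314 + \sqrt{47 + f{\left(4,-8 \right)}}\right) = - 20 \left(314 + \sqrt{47 - 40}\right) = - 20 \left(314 + \sqrt{7}\right) = -6280 - 20 \sqrt{7}$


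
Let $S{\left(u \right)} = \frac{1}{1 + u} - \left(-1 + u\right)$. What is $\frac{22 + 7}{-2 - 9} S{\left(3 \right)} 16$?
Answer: $\frac{812}{11} \approx 73.818$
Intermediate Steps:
$S{\left(u \right)} = 1 + \frac{1}{1 + u} - u$
$\frac{22 + 7}{-2 - 9} S{\left(3 \right)} 16 = \frac{22 + 7}{-2 - 9} \frac{2 - 3^{2}}{1 + 3} \cdot 16 = \frac{29}{-11} \frac{2 - 9}{4} \cdot 16 = 29 \left(- \frac{1}{11}\right) \frac{2 - 9}{4} \cdot 16 = - \frac{29 \cdot \frac{1}{4} \left(-7\right)}{11} \cdot 16 = \left(- \frac{29}{11}\right) \left(- \frac{7}{4}\right) 16 = \frac{203}{44} \cdot 16 = \frac{812}{11}$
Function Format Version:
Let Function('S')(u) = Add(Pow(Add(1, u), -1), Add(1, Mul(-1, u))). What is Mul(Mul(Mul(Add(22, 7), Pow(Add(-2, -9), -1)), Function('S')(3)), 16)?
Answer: Rational(812, 11) ≈ 73.818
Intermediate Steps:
Function('S')(u) = Add(1, Pow(Add(1, u), -1), Mul(-1, u))
Mul(Mul(Mul(Add(22, 7), Pow(Add(-2, -9), -1)), Function('S')(3)), 16) = Mul(Mul(Mul(Add(22, 7), Pow(Add(-2, -9), -1)), Mul(Pow(Add(1, 3), -1), Add(2, Mul(-1, Pow(3, 2))))), 16) = Mul(Mul(Mul(29, Pow(-11, -1)), Mul(Pow(4, -1), Add(2, Mul(-1, 9)))), 16) = Mul(Mul(Mul(29, Rational(-1, 11)), Mul(Rational(1, 4), Add(2, -9))), 16) = Mul(Mul(Rational(-29, 11), Mul(Rational(1, 4), -7)), 16) = Mul(Mul(Rational(-29, 11), Rational(-7, 4)), 16) = Mul(Rational(203, 44), 16) = Rational(812, 11)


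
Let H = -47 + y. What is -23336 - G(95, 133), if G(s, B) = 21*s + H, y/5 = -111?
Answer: -24729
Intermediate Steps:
y = -555 (y = 5*(-111) = -555)
H = -602 (H = -47 - 555 = -602)
G(s, B) = -602 + 21*s (G(s, B) = 21*s - 602 = -602 + 21*s)
-23336 - G(95, 133) = -23336 - (-602 + 21*95) = -23336 - (-602 + 1995) = -23336 - 1*1393 = -23336 - 1393 = -24729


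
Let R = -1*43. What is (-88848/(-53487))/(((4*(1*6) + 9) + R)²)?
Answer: 2468/148575 ≈ 0.016611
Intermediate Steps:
R = -43
(-88848/(-53487))/(((4*(1*6) + 9) + R)²) = (-88848/(-53487))/(((4*(1*6) + 9) - 43)²) = (-88848*(-1/53487))/(((4*6 + 9) - 43)²) = 9872/(5943*(((24 + 9) - 43)²)) = 9872/(5943*((33 - 43)²)) = 9872/(5943*((-10)²)) = (9872/5943)/100 = (9872/5943)*(1/100) = 2468/148575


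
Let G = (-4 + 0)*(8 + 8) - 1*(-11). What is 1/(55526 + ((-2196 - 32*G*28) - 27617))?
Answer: 1/73201 ≈ 1.3661e-5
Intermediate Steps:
G = -53 (G = -4*16 + 11 = -64 + 11 = -53)
1/(55526 + ((-2196 - 32*G*28) - 27617)) = 1/(55526 + ((-2196 - 32*(-53)*28) - 27617)) = 1/(55526 + ((-2196 + 1696*28) - 27617)) = 1/(55526 + ((-2196 + 47488) - 27617)) = 1/(55526 + (45292 - 27617)) = 1/(55526 + 17675) = 1/73201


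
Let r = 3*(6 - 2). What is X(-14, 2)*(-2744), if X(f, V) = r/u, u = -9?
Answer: 10976/3 ≈ 3658.7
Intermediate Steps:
r = 12 (r = 3*4 = 12)
X(f, V) = -4/3 (X(f, V) = 12/(-9) = 12*(-⅑) = -4/3)
X(-14, 2)*(-2744) = -4/3*(-2744) = 10976/3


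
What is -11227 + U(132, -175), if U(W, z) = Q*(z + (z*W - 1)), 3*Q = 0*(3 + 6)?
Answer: -11227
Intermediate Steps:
Q = 0 (Q = (0*(3 + 6))/3 = (0*9)/3 = (⅓)*0 = 0)
U(W, z) = 0 (U(W, z) = 0*(z + (z*W - 1)) = 0*(z + (W*z - 1)) = 0*(z + (-1 + W*z)) = 0*(-1 + z + W*z) = 0)
-11227 + U(132, -175) = -11227 + 0 = -11227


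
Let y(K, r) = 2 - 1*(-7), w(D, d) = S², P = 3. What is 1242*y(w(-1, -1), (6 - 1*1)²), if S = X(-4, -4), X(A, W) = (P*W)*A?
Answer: 11178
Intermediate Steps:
X(A, W) = 3*A*W (X(A, W) = (3*W)*A = 3*A*W)
S = 48 (S = 3*(-4)*(-4) = 48)
w(D, d) = 2304 (w(D, d) = 48² = 2304)
y(K, r) = 9 (y(K, r) = 2 + 7 = 9)
1242*y(w(-1, -1), (6 - 1*1)²) = 1242*9 = 11178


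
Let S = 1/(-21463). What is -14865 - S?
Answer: -319047494/21463 ≈ -14865.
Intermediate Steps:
S = -1/21463 ≈ -4.6592e-5
-14865 - S = -14865 - 1*(-1/21463) = -14865 + 1/21463 = -319047494/21463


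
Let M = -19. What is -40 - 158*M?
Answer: 2962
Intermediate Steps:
-40 - 158*M = -40 - 158*(-19) = -40 + 3002 = 2962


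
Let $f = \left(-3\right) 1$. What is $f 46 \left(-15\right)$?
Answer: $2070$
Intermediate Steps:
$f = -3$
$f 46 \left(-15\right) = \left(-3\right) 46 \left(-15\right) = \left(-138\right) \left(-15\right) = 2070$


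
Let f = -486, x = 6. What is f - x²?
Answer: -522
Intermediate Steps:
f - x² = -486 - 1*6² = -486 - 1*36 = -486 - 36 = -522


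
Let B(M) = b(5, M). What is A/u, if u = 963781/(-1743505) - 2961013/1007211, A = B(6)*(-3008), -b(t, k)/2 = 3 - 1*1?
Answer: -5282280862981440/1533317948839 ≈ -3445.0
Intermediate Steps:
b(t, k) = -4 (b(t, k) = -2*(3 - 1*1) = -2*(3 - 1) = -2*2 = -4)
B(M) = -4
A = 12032 (A = -4*(-3008) = 12032)
u = -6133271795356/1756077414555 (u = 963781*(-1/1743505) - 2961013*1/1007211 = -963781/1743505 - 2961013/1007211 = -6133271795356/1756077414555 ≈ -3.4926)
A/u = 12032/(-6133271795356/1756077414555) = 12032*(-1756077414555/6133271795356) = -5282280862981440/1533317948839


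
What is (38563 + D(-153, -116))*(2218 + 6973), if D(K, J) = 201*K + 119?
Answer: 72875439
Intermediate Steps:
D(K, J) = 119 + 201*K
(38563 + D(-153, -116))*(2218 + 6973) = (38563 + (119 + 201*(-153)))*(2218 + 6973) = (38563 + (119 - 30753))*9191 = (38563 - 30634)*9191 = 7929*9191 = 72875439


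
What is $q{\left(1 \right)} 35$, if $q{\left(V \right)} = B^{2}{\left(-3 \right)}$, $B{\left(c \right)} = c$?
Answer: $315$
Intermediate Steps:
$q{\left(V \right)} = 9$ ($q{\left(V \right)} = \left(-3\right)^{2} = 9$)
$q{\left(1 \right)} 35 = 9 \cdot 35 = 315$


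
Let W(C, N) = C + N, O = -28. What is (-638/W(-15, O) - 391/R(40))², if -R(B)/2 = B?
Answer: 4604029609/11833600 ≈ 389.06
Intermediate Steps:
R(B) = -2*B
(-638/W(-15, O) - 391/R(40))² = (-638/(-15 - 28) - 391/((-2*40)))² = (-638/(-43) - 391/(-80))² = (-638*(-1/43) - 391*(-1/80))² = (638/43 + 391/80)² = (67853/3440)² = 4604029609/11833600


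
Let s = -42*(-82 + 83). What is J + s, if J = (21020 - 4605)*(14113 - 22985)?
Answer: -145633922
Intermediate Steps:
s = -42 (s = -42*1 = -42)
J = -145633880 (J = 16415*(-8872) = -145633880)
J + s = -145633880 - 42 = -145633922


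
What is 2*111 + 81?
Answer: 303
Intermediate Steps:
2*111 + 81 = 222 + 81 = 303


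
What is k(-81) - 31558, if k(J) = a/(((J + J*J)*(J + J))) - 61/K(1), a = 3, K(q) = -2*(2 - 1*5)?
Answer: -11046332881/349920 ≈ -31568.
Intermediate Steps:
K(q) = 6 (K(q) = -2*(2 - 5) = -2*(-3) = 6)
k(J) = -61/6 + 3/(2*J*(J + J²)) (k(J) = 3/(((J + J*J)*(J + J))) - 61/6 = 3/(((J + J²)*(2*J))) - 61*⅙ = 3/((2*J*(J + J²))) - 61/6 = 3*(1/(2*J*(J + J²))) - 61/6 = 3/(2*J*(J + J²)) - 61/6 = -61/6 + 3/(2*J*(J + J²)))
k(-81) - 31558 = (⅙)*(9 - 61*(-81)² - 61*(-81)³)/((-81)²*(1 - 81)) - 31558 = (⅙)*(1/6561)*(9 - 61*6561 - 61*(-531441))/(-80) - 31558 = (⅙)*(1/6561)*(-1/80)*(9 - 400221 + 32417901) - 31558 = (⅙)*(1/6561)*(-1/80)*32017689 - 31558 = -3557521/349920 - 31558 = -11046332881/349920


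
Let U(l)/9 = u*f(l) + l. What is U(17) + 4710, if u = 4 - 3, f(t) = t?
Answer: 5016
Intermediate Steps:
u = 1
U(l) = 18*l (U(l) = 9*(1*l + l) = 9*(l + l) = 9*(2*l) = 18*l)
U(17) + 4710 = 18*17 + 4710 = 306 + 4710 = 5016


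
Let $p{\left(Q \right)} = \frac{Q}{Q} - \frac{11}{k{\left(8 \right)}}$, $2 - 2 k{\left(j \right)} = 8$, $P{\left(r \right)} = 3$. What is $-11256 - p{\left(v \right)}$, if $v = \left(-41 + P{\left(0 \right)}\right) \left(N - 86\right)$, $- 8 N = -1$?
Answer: $- \frac{33782}{3} \approx -11261.0$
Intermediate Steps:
$N = \frac{1}{8}$ ($N = \left(- \frac{1}{8}\right) \left(-1\right) = \frac{1}{8} \approx 0.125$)
$k{\left(j \right)} = -3$ ($k{\left(j \right)} = 1 - 4 = -3$)
$v = \frac{13053}{4}$ ($v = \left(-41 + 3\right) \left(\frac{1}{8} - 86\right) = \left(-38\right) \left(- \frac{687}{8}\right) = \frac{13053}{4} \approx 3263.3$)
$p{\left(Q \right)} = \frac{14}{3}$ ($p{\left(Q \right)} = \frac{Q}{Q} - \frac{11}{-3} = 1 - - \frac{11}{3} = 1 + \frac{11}{3} = \frac{14}{3}$)
$-11256 - p{\left(v \right)} = -11256 - \frac{14}{3} = - \frac{33782}{3}$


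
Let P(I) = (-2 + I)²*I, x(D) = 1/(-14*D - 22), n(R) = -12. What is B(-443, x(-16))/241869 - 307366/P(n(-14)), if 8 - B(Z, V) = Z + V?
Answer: 1251446691205/9576077448 ≈ 130.68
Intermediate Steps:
x(D) = 1/(-22 - 14*D)
P(I) = I*(-2 + I)²
B(Z, V) = 8 - V - Z (B(Z, V) = 8 - (Z + V) = 8 - (V + Z) = 8 + (-V - Z) = 8 - V - Z)
B(-443, x(-16))/241869 - 307366/P(n(-14)) = (8 - (-1)/(22 + 14*(-16)) - 1*(-443))/241869 - 307366*(-1/(12*(-2 - 12)²)) = (8 - (-1)/(22 - 224) + 443)*(1/241869) - 307366/((-12*(-14)²)) = (8 - (-1)/(-202) + 443)*(1/241869) - 307366/((-12*196)) = (8 - (-1)*(-1)/202 + 443)*(1/241869) - 307366/(-2352) = (8 - 1*1/202 + 443)*(1/241869) - 307366*(-1/2352) = (8 - 1/202 + 443)*(1/241869) + 153683/1176 = (91101/202)*(1/241869) + 153683/1176 = 30367/16285846 + 153683/1176 = 1251446691205/9576077448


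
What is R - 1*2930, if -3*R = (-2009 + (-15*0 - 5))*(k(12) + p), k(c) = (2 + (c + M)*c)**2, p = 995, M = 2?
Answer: 20066580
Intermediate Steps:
k(c) = (2 + c*(2 + c))**2 (k(c) = (2 + (c + 2)*c)**2 = (2 + (2 + c)*c)**2 = (2 + c*(2 + c))**2)
R = 20069510 (R = -(-2009 + (-15*0 - 5))*((2 + 12**2 + 2*12)**2 + 995)/3 = -(-2009 + (0 - 5))*((2 + 144 + 24)**2 + 995)/3 = -(-2009 - 5)*(170**2 + 995)/3 = -(-2014)*(28900 + 995)/3 = -(-2014)*29895/3 = -1/3*(-60208530) = 20069510)
R - 1*2930 = 20069510 - 1*2930 = 20069510 - 2930 = 20066580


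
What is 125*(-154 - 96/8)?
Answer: -20750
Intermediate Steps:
125*(-154 - 96/8) = 125*(-154 - 96*⅛) = 125*(-154 - 12) = 125*(-166) = -20750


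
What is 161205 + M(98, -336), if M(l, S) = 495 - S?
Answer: 162036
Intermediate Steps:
161205 + M(98, -336) = 161205 + (495 - 1*(-336)) = 161205 + (495 + 336) = 161205 + 831 = 162036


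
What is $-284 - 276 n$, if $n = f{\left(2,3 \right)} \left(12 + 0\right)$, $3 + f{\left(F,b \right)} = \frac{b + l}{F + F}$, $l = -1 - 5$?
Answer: $12136$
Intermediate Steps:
$l = -6$ ($l = -1 - 5 = -6$)
$f{\left(F,b \right)} = -3 + \frac{-6 + b}{2 F}$ ($f{\left(F,b \right)} = -3 + \frac{b - 6}{F + F} = -3 + \frac{-6 + b}{2 F}$)
$n = -45$ ($n = \frac{-6 + 3 - 12}{2 \cdot 2} \left(12 + 0\right) = \frac{1}{2} \cdot \frac{1}{2} \left(-6 + 3 - 12\right) 12 = \frac{1}{2} \cdot \frac{1}{2} \left(-15\right) 12 = \left(- \frac{15}{4}\right) 12 = -45$)
$-284 - 276 n = -284 - -12420 = -284 + 12420 = 12136$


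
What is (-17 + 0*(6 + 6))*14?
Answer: -238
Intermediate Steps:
(-17 + 0*(6 + 6))*14 = (-17 + 0*12)*14 = (-17 + 0)*14 = -17*14 = -238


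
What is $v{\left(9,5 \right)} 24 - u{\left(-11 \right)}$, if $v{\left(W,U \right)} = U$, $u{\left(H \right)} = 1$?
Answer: $119$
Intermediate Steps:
$v{\left(9,5 \right)} 24 - u{\left(-11 \right)} = 5 \cdot 24 - 1 = 120 - 1 = 119$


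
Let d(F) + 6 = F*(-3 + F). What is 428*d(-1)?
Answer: -856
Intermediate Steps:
d(F) = -6 + F*(-3 + F)
428*d(-1) = 428*(-6 + (-1)² - 3*(-1)) = 428*(-6 + 1 + 3) = 428*(-2) = -856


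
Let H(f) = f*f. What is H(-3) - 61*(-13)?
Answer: 802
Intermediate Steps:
H(f) = f²
H(-3) - 61*(-13) = (-3)² - 61*(-13) = 9 + 793 = 802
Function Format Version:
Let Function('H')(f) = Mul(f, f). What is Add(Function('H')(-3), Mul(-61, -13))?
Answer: 802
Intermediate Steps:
Function('H')(f) = Pow(f, 2)
Add(Function('H')(-3), Mul(-61, -13)) = Add(Pow(-3, 2), Mul(-61, -13)) = Add(9, 793) = 802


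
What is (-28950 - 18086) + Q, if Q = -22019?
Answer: -69055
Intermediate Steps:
(-28950 - 18086) + Q = (-28950 - 18086) - 22019 = -47036 - 22019 = -69055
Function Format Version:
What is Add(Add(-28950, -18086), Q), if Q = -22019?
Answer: -69055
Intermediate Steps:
Add(Add(-28950, -18086), Q) = Add(Add(-28950, -18086), -22019) = Add(-47036, -22019) = -69055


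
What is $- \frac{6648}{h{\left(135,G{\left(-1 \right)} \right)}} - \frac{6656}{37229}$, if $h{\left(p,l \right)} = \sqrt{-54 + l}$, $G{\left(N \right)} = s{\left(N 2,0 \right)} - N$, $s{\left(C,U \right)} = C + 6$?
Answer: $- \frac{6656}{37229} + \frac{6648 i}{7} \approx -0.17879 + 949.71 i$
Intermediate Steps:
$s{\left(C,U \right)} = 6 + C$
$G{\left(N \right)} = 6 + N$ ($G{\left(N \right)} = \left(6 + N 2\right) - N = \left(6 + 2 N\right) - N = 6 + N$)
$- \frac{6648}{h{\left(135,G{\left(-1 \right)} \right)}} - \frac{6656}{37229} = - \frac{6648}{\sqrt{-54 + \left(6 - 1\right)}} - \frac{6656}{37229} = - \frac{6648}{\sqrt{-54 + 5}} - \frac{6656}{37229} = - \frac{6648}{\sqrt{-49}} - \frac{6656}{37229} = - \frac{6648}{7 i} - \frac{6656}{37229} = - 6648 \left(- \frac{i}{7}\right) - \frac{6656}{37229} = \frac{6648 i}{7} - \frac{6656}{37229} = - \frac{6656}{37229} + \frac{6648 i}{7}$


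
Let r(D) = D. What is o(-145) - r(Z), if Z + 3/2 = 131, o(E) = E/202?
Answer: -13152/101 ≈ -130.22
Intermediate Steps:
o(E) = E/202 (o(E) = E*(1/202) = E/202)
Z = 259/2 (Z = -3/2 + 131 = 259/2 ≈ 129.50)
o(-145) - r(Z) = (1/202)*(-145) - 1*259/2 = -145/202 - 259/2 = -13152/101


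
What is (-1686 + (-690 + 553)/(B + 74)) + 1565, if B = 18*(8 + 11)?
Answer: -50473/416 ≈ -121.33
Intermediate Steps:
B = 342 (B = 18*19 = 342)
(-1686 + (-690 + 553)/(B + 74)) + 1565 = (-1686 + (-690 + 553)/(342 + 74)) + 1565 = (-1686 - 137/416) + 1565 = -701513/416 + 1565 = -50473/416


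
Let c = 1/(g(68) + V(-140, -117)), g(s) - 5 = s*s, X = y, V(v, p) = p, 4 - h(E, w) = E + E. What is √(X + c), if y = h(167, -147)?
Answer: I*√419886438/1128 ≈ 18.166*I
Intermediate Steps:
h(E, w) = 4 - 2*E (h(E, w) = 4 - (E + E) = 4 - 2*E)
y = -330 (y = 4 - 2*167 = 4 - 334 = -330)
X = -330
g(s) = 5 + s² (g(s) = 5 + s*s = 5 + s²)
c = 1/4512 (c = 1/((5 + 68²) - 117) = 1/((5 + 4624) - 117) = 1/(4629 - 117) = 1/4512 ≈ 0.00022163)
√(X + c) = √(-330 + 1/4512) = √(-1488959/4512) = I*√419886438/1128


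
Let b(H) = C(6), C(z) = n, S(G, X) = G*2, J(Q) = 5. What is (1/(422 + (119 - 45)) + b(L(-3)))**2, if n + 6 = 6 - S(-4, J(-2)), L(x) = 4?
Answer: 15752961/246016 ≈ 64.032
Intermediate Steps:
S(G, X) = 2*G
n = 8 (n = -6 + (6 - 2*(-4)) = -6 + (6 - 1*(-8)) = -6 + (6 + 8) = -6 + 14 = 8)
C(z) = 8
b(H) = 8
(1/(422 + (119 - 45)) + b(L(-3)))**2 = (1/(422 + (119 - 45)) + 8)**2 = (1/(422 + 74) + 8)**2 = (1/496 + 8)**2 = (3969/496)**2 = 15752961/246016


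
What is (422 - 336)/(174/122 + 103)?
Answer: 2623/3185 ≈ 0.82355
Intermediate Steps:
(422 - 336)/(174/122 + 103) = 86/(174*(1/122) + 103) = 86/(87/61 + 103) = 86/(6370/61) = 86*(61/6370) = 2623/3185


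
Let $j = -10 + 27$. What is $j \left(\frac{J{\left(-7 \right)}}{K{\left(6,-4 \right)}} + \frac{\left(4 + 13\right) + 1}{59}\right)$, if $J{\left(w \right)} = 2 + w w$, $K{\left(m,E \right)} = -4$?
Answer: $- \frac{49929}{236} \approx -211.56$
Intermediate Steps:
$J{\left(w \right)} = 2 + w^{2}$
$j = 17$
$j \left(\frac{J{\left(-7 \right)}}{K{\left(6,-4 \right)}} + \frac{\left(4 + 13\right) + 1}{59}\right) = 17 \left(\frac{2 + \left(-7\right)^{2}}{-4} + \frac{\left(4 + 13\right) + 1}{59}\right) = 17 \left(\left(2 + 49\right) \left(- \frac{1}{4}\right) + \left(17 + 1\right) \frac{1}{59}\right) = 17 \left(51 \left(- \frac{1}{4}\right) + 18 \cdot \frac{1}{59}\right) = 17 \left(- \frac{51}{4} + \frac{18}{59}\right) = 17 \left(- \frac{2937}{236}\right) = - \frac{49929}{236}$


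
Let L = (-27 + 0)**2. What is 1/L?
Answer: 1/729 ≈ 0.0013717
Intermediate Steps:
L = 729 (L = (-27)**2 = 729)
1/L = 1/729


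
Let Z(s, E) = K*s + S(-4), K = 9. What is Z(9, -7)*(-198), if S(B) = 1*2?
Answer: -16434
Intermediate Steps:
S(B) = 2
Z(s, E) = 2 + 9*s (Z(s, E) = 9*s + 2 = 2 + 9*s)
Z(9, -7)*(-198) = (2 + 9*9)*(-198) = (2 + 81)*(-198) = 83*(-198) = -16434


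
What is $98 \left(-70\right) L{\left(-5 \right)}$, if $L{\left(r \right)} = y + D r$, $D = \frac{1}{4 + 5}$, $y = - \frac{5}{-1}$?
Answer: $- \frac{274400}{9} \approx -30489.0$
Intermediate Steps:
$y = 5$ ($y = \left(-5\right) \left(-1\right) = 5$)
$D = \frac{1}{9} \approx 0.11111$
$L{\left(r \right)} = 5 + \frac{r}{9}$
$98 \left(-70\right) L{\left(-5 \right)} = 98 \left(-70\right) \left(5 + \frac{1}{9} \left(-5\right)\right) = - 6860 \left(5 - \frac{5}{9}\right) = \left(-6860\right) \frac{40}{9} = - \frac{274400}{9}$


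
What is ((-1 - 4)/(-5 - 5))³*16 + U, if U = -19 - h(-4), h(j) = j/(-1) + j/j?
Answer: -22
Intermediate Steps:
h(j) = 1 - j (h(j) = j*(-1) + 1 = -j + 1 = 1 - j)
U = -24 (U = -19 - (1 - 1*(-4)) = -19 - (1 + 4) = -19 - 1*5 = -19 - 5 = -24)
((-1 - 4)/(-5 - 5))³*16 + U = ((-1 - 4)/(-5 - 5))³*16 - 24 = (-5/(-10))³*16 - 24 = (-5*(-⅒))³*16 - 24 = (½)³*16 - 24 = (⅛)*16 - 24 = 2 - 24 = -22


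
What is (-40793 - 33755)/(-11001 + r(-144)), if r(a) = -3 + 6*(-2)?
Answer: 18637/2754 ≈ 6.7673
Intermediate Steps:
r(a) = -15 (r(a) = -3 - 12 = -15)
(-40793 - 33755)/(-11001 + r(-144)) = (-40793 - 33755)/(-11001 - 15) = -74548/(-11016) = -74548*(-1/11016) = 18637/2754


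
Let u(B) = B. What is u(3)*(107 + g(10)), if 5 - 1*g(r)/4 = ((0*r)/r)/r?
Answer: 381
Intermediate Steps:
g(r) = 20 (g(r) = 20 - 4*(0*r)/r/r = 20 - 4*0/r/r = 20 - 0/r = 20 - 4*0 = 20 + 0 = 20)
u(3)*(107 + g(10)) = 3*(107 + 20) = 3*127 = 381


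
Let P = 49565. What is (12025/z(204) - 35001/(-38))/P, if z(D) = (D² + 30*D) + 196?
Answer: 839062441/45139242020 ≈ 0.018588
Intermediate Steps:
z(D) = 196 + D² + 30*D
(12025/z(204) - 35001/(-38))/P = (12025/(196 + 204² + 30*204) - 35001/(-38))/49565 = (12025/(196 + 41616 + 6120) - 35001*(-1/38))*(1/49565) = (12025/47932 + 35001/38)*(1/49565) = (839062441/910708)*(1/49565) = 839062441/45139242020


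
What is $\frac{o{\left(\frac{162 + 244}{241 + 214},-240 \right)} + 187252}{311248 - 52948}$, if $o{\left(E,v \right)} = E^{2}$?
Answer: $\frac{197785766}{272829375} \approx 0.72494$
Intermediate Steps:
$\frac{o{\left(\frac{162 + 244}{241 + 214},-240 \right)} + 187252}{311248 - 52948} = \frac{\left(\frac{162 + 244}{241 + 214}\right)^{2} + 187252}{311248 - 52948} = \frac{\left(\frac{406}{455}\right)^{2} + 187252}{258300} = \left(\left(406 \cdot \frac{1}{455}\right)^{2} + 187252\right) \frac{1}{258300} = \left(\left(\frac{58}{65}\right)^{2} + 187252\right) \frac{1}{258300} = \left(\frac{3364}{4225} + 187252\right) \frac{1}{258300} = \frac{791143064}{4225} \cdot \frac{1}{258300} = \frac{197785766}{272829375}$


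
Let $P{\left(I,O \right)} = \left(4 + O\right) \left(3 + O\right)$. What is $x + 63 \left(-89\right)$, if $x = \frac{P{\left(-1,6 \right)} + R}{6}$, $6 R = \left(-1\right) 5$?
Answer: $- \frac{201317}{36} \approx -5592.1$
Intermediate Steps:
$P{\left(I,O \right)} = \left(3 + O\right) \left(4 + O\right)$
$R = - \frac{5}{6}$ ($R = \frac{\left(-1\right) 5}{6} = \frac{1}{6} \left(-5\right) = - \frac{5}{6} \approx -0.83333$)
$x = \frac{535}{36}$ ($x = \frac{\left(12 + 6^{2} + 7 \cdot 6\right) - \frac{5}{6}}{6} = \left(\left(12 + 36 + 42\right) - \frac{5}{6}\right) \frac{1}{6} = \left(90 - \frac{5}{6}\right) \frac{1}{6} = \frac{535}{6} \cdot \frac{1}{6} = \frac{535}{36} \approx 14.861$)
$x + 63 \left(-89\right) = \frac{535}{36} + 63 \left(-89\right) = \frac{535}{36} - 5607 = - \frac{201317}{36}$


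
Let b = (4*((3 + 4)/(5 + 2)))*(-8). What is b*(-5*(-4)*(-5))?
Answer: 3200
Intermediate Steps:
b = -32 (b = (4*(7/7))*(-8) = (4*(7*(⅐)))*(-8) = (4*1)*(-8) = 4*(-8) = -32)
b*(-5*(-4)*(-5)) = -32*(-5*(-4))*(-5) = -640*(-5) = -32*(-100) = 3200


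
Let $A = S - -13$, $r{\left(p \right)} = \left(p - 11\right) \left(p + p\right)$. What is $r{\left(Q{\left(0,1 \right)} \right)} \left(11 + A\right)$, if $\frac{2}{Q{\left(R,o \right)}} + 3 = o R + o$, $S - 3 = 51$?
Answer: $1872$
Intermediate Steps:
$S = 54$ ($S = 3 + 51 = 54$)
$Q{\left(R,o \right)} = \frac{2}{-3 + o + R o}$ ($Q{\left(R,o \right)} = \frac{2}{-3 + \left(o R + o\right)} = \frac{2}{-3 + \left(R o + o\right)} = \frac{2}{-3 + \left(o + R o\right)} = \frac{2}{-3 + o + R o}$)
$r{\left(p \right)} = 2 p \left(-11 + p\right)$ ($r{\left(p \right)} = \left(-11 + p\right) 2 p = 2 p \left(-11 + p\right)$)
$A = 67$ ($A = 54 - -13 = 54 + 13 = 67$)
$r{\left(Q{\left(0,1 \right)} \right)} \left(11 + A\right) = 2 \frac{2}{-3 + 1 + 0 \cdot 1} \left(-11 + \frac{2}{-3 + 1 + 0 \cdot 1}\right) \left(11 + 67\right) = 2 \frac{2}{-3 + 1 + 0} \left(-11 + \frac{2}{-3 + 1 + 0}\right) 78 = 2 \frac{2}{-2} \left(-11 + \frac{2}{-2}\right) 78 = 2 \cdot 2 \left(- \frac{1}{2}\right) \left(-11 + 2 \left(- \frac{1}{2}\right)\right) 78 = 2 \left(-1\right) \left(-11 - 1\right) 78 = 2 \left(-1\right) \left(-12\right) 78 = 24 \cdot 78 = 1872$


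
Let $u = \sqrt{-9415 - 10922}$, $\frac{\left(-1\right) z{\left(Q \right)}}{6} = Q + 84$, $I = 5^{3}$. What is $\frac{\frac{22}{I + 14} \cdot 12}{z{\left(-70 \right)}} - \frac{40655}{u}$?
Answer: $- \frac{22}{973} + \frac{40655 i \sqrt{20337}}{20337} \approx -0.02261 + 285.08 i$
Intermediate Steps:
$I = 125$
$z{\left(Q \right)} = -504 - 6 Q$ ($z{\left(Q \right)} = - 6 \left(Q + 84\right) = - 6 \left(84 + Q\right) = -504 - 6 Q$)
$u = i \sqrt{20337}$ ($u = \sqrt{-20337} = i \sqrt{20337} \approx 142.61 i$)
$\frac{\frac{22}{I + 14} \cdot 12}{z{\left(-70 \right)}} - \frac{40655}{u} = \frac{\frac{22}{125 + 14} \cdot 12}{-504 - -420} - \frac{40655}{i \sqrt{20337}} = \frac{\frac{22}{139} \cdot 12}{-504 + 420} - 40655 \left(- \frac{i \sqrt{20337}}{20337}\right) = \frac{22 \cdot \frac{1}{139} \cdot 12}{-84} + \frac{40655 i \sqrt{20337}}{20337} = \frac{22}{139} \cdot 12 \left(- \frac{1}{84}\right) + \frac{40655 i \sqrt{20337}}{20337} = \frac{264}{139} \left(- \frac{1}{84}\right) + \frac{40655 i \sqrt{20337}}{20337} = - \frac{22}{973} + \frac{40655 i \sqrt{20337}}{20337}$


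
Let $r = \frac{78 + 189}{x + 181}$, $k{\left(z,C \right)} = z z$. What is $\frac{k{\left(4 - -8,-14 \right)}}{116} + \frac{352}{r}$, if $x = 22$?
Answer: $\frac{2081836}{7743} \approx 268.87$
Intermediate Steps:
$k{\left(z,C \right)} = z^{2}$
$r = \frac{267}{203}$ ($r = \frac{78 + 189}{22 + 181} = \frac{267}{203} \approx 1.3153$)
$\frac{k{\left(4 - -8,-14 \right)}}{116} + \frac{352}{r} = \frac{\left(4 - -8\right)^{2}}{116} + \frac{352}{\frac{267}{203}} = \left(4 + 8\right)^{2} \cdot \frac{1}{116} + 352 \cdot \frac{203}{267} = 12^{2} \cdot \frac{1}{116} + \frac{71456}{267} = 144 \cdot \frac{1}{116} + \frac{71456}{267} = \frac{36}{29} + \frac{71456}{267} = \frac{2081836}{7743}$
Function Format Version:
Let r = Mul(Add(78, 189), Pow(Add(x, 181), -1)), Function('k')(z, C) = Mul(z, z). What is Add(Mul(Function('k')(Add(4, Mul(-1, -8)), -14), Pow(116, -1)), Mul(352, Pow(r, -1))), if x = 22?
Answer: Rational(2081836, 7743) ≈ 268.87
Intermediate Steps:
Function('k')(z, C) = Pow(z, 2)
r = Rational(267, 203) (r = Mul(Add(78, 189), Pow(Add(22, 181), -1)) = Mul(267, Pow(203, -1)) = Mul(267, Rational(1, 203)) = Rational(267, 203) ≈ 1.3153)
Add(Mul(Function('k')(Add(4, Mul(-1, -8)), -14), Pow(116, -1)), Mul(352, Pow(r, -1))) = Add(Mul(Pow(Add(4, Mul(-1, -8)), 2), Pow(116, -1)), Mul(352, Pow(Rational(267, 203), -1))) = Add(Mul(Pow(Add(4, 8), 2), Rational(1, 116)), Mul(352, Rational(203, 267))) = Add(Mul(Pow(12, 2), Rational(1, 116)), Rational(71456, 267)) = Add(Mul(144, Rational(1, 116)), Rational(71456, 267)) = Add(Rational(36, 29), Rational(71456, 267)) = Rational(2081836, 7743)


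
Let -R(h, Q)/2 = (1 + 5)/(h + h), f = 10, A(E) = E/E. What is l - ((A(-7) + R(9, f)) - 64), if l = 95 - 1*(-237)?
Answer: 1187/3 ≈ 395.67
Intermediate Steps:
A(E) = 1
R(h, Q) = -6/h (R(h, Q) = -2*(1 + 5)/(h + h) = -12/(2*h) = -12*1/(2*h) = -6/h)
l = 332 (l = 95 + 237 = 332)
l - ((A(-7) + R(9, f)) - 64) = 332 - ((1 - 6/9) - 64) = 332 - ((1 - 6*⅑) - 64) = 332 - ((1 - ⅔) - 64) = 332 - (⅓ - 64) = 332 - 1*(-191/3) = 332 + 191/3 = 1187/3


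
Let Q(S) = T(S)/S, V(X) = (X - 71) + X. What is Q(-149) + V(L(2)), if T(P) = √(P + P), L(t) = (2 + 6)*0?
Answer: -71 - I*√298/149 ≈ -71.0 - 0.11586*I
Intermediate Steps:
L(t) = 0 (L(t) = 8*0 = 0)
T(P) = √2*√P (T(P) = √(2*P) = √2*√P)
V(X) = -71 + 2*X (V(X) = (-71 + X) + X = -71 + 2*X)
Q(S) = √2/√S (Q(S) = (√2*√S)/S = √2/√S)
Q(-149) + V(L(2)) = √2/√(-149) + (-71 + 2*0) = √2*(-I*√149/149) + (-71 + 0) = -I*√298/149 - 71 = -71 - I*√298/149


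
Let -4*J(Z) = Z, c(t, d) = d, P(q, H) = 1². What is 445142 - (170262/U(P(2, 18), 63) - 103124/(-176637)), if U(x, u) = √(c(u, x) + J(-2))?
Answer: 78628444330/176637 - 56754*√6 ≈ 3.0612e+5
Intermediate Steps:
P(q, H) = 1
J(Z) = -Z/4
U(x, u) = √(½ + x) (U(x, u) = √(x - ¼*(-2)) = √(x + ½) = √(½ + x))
445142 - (170262/U(P(2, 18), 63) - 103124/(-176637)) = 445142 - (170262/((√(2 + 4*1)/2)) - 103124/(-176637)) = 445142 - (170262/((√(2 + 4)/2)) - 103124*(-1/176637)) = 445142 - (170262/((√6/2)) + 103124/176637) = 445142 - (170262*(√6/3) + 103124/176637) = 445142 - (56754*√6 + 103124/176637) = 445142 - (103124/176637 + 56754*√6) = 445142 + (-103124/176637 - 56754*√6) = 78628444330/176637 - 56754*√6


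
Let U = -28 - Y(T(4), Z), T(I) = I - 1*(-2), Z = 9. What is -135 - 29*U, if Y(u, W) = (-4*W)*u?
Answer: -5587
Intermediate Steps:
T(I) = 2 + I (T(I) = I + 2 = 2 + I)
Y(u, W) = -4*W*u
U = 188 (U = -28 - (-4)*9*(2 + 4) = -28 - (-4)*9*6 = -28 - 1*(-216) = -28 + 216 = 188)
-135 - 29*U = -135 - 29*188 = -135 - 5452 = -5587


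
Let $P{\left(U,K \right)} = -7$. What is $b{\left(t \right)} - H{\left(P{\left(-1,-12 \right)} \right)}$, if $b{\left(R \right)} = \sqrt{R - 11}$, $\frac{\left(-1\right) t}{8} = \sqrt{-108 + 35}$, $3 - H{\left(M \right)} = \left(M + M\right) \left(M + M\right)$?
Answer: $193 + \sqrt{-11 - 8 i \sqrt{73}} \approx 198.4 - 6.3337 i$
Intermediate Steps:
$H{\left(M \right)} = 3 - 4 M^{2}$ ($H{\left(M \right)} = 3 - \left(M + M\right) \left(M + M\right) = 3 - 2 M 2 M = 3 - 4 M^{2}$)
$t = - 8 i \sqrt{73}$ ($t = - 8 \sqrt{-108 + 35} = - 8 \sqrt{-73} = - 8 i \sqrt{73} \approx - 68.352 i$)
$b{\left(R \right)} = \sqrt{-11 + R}$
$b{\left(t \right)} - H{\left(P{\left(-1,-12 \right)} \right)} = \sqrt{-11 - 8 i \sqrt{73}} - \left(3 - 4 \left(-7\right)^{2}\right) = \sqrt{-11 - 8 i \sqrt{73}} - \left(3 - 196\right) = \sqrt{-11 - 8 i \sqrt{73}} - -193 = \sqrt{-11 - 8 i \sqrt{73}} + 193 = 193 + \sqrt{-11 - 8 i \sqrt{73}}$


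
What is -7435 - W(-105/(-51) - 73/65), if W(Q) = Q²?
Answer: -9079390031/1221025 ≈ -7435.9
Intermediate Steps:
-7435 - W(-105/(-51) - 73/65) = -7435 - (-105/(-51) - 73/65)² = -7435 - (-105*(-1/51) - 73*1/65)² = -7435 - (35/17 - 73/65)² = -7435 - (1034/1105)² = -7435 - 1*1069156/1221025 = -7435 - 1069156/1221025 = -9079390031/1221025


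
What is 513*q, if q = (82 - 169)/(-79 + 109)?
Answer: -14877/10 ≈ -1487.7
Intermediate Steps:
q = -29/10 (q = -87/30 = -87*1/30 = -29/10 ≈ -2.9000)
513*q = 513*(-29/10) = -14877/10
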